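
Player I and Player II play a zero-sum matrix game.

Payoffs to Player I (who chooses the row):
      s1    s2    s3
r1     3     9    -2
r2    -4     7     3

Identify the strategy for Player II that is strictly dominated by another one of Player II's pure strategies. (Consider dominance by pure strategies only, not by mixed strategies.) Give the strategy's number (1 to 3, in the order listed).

2

Player II prefers columns that give Player I less. Compare s2 with s1: 3 < 9, -4 < 7.
So s1 strictly dominates s2 for Player II; s2 is strictly dominated.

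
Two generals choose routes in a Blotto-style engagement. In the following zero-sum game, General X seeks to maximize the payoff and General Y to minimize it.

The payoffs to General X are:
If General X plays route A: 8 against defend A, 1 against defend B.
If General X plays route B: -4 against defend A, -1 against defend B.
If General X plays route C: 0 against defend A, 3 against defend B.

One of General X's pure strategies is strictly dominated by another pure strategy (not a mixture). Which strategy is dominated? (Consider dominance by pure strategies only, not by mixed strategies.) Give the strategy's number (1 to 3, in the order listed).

Compare route B with route A: 8 > -4, 1 > -1.
So route A strictly dominates route B for General X; route B is strictly dominated.

2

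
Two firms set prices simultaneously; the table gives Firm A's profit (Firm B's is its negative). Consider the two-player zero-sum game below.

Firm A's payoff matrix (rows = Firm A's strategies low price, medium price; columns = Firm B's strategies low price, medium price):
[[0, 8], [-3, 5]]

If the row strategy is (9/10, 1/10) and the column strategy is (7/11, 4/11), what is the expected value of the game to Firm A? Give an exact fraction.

Against (7/11, 4/11), each row's expected payoff is low price: 32/11; medium price: -1/11.
Taking the (9/10, 1/10)-weighted average: (9/10)·(32/11) + (1/10)·(-1/11) = 287/110.

287/110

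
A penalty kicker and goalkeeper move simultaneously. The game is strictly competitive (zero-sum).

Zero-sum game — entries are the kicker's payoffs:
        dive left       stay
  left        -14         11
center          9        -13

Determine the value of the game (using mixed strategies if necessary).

-83/47

Row minima are -14 and -13, so the kicker's maximin is -13; column maxima are 9 and 11, so the goalkeeper's minimax is 9. These differ, so the equilibrium is in mixed strategies.
Let the kicker play left with probability p. The goalkeeper is indifferent when −14p + 9(1−p) = 11p − 13(1−p), giving p = 22/47.
Let the goalkeeper play dive left with probability q. The kicker is indifferent when −14q + 11(1−q) = 9q − 13(1−q), giving q = 24/47.
The value is -14·(24/47) + (11)·(23/47) = -83/47.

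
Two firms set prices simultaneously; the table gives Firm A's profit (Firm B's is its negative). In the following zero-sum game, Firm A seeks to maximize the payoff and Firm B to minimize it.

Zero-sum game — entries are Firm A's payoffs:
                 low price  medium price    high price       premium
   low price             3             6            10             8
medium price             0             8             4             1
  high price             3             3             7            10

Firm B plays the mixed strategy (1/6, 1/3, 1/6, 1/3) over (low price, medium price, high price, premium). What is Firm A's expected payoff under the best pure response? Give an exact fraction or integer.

41/6

low price: (3)·(1/6) + (6)·(1/3) + (10)·(1/6) + (8)·(1/3) = 41/6.
medium price: (0)·(1/6) + (8)·(1/3) + (4)·(1/6) + (1)·(1/3) = 11/3.
high price: (3)·(1/6) + (3)·(1/3) + (7)·(1/6) + (10)·(1/3) = 6.
The best pure response is low price with expected payoff 41/6.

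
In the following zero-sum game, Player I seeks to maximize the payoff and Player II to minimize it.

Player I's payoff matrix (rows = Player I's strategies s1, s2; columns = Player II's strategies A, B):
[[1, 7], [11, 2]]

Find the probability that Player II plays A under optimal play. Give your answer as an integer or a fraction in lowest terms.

Row minima are 1 and 2, so Player I's maximin is 2; column maxima are 11 and 7, so Player II's minimax is 7. These differ, so the equilibrium is in mixed strategies.
Let Player II play A with probability q. Player I is indifferent when q + 7(1−q) = 11q + 2(1−q), giving q = 1/3.

1/3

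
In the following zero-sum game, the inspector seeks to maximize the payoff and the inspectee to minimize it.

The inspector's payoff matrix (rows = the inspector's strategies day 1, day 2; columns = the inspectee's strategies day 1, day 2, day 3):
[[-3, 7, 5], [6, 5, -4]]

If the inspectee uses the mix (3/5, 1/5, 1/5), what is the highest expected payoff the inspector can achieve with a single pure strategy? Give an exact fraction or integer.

19/5

day 1: (-3)·(3/5) + (7)·(1/5) + (5)·(1/5) = 3/5.
day 2: (6)·(3/5) + (5)·(1/5) + (-4)·(1/5) = 19/5.
The best pure response is day 2 with expected payoff 19/5.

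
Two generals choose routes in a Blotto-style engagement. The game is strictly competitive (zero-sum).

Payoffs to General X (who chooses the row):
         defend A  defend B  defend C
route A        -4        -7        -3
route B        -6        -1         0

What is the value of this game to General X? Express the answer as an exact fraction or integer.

-19/4

Column defend C is strictly dominated by defend A for General Y (it gives General X more in every row).
The remaining 2×2 game on (route A, route B) × (defend A, defend B) has no saddle point. Let General X play route A with probability p; indifference gives −4p − 6(1−p) = −7p − (1−p), so p = 5/8.
Similarly General Y's optimal q on defend A is 3/4, and the value is -4·(3/4) + (-7)·(1/4) = -19/4.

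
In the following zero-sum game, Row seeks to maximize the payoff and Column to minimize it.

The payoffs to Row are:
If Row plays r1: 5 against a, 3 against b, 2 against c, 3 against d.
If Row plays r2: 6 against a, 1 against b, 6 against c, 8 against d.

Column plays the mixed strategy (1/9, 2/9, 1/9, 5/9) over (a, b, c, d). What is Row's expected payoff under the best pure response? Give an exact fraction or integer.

6

r1: (5)·(1/9) + (3)·(2/9) + (2)·(1/9) + (3)·(5/9) = 28/9.
r2: (6)·(1/9) + (1)·(2/9) + (6)·(1/9) + (8)·(5/9) = 6.
The best pure response is r2 with expected payoff 6.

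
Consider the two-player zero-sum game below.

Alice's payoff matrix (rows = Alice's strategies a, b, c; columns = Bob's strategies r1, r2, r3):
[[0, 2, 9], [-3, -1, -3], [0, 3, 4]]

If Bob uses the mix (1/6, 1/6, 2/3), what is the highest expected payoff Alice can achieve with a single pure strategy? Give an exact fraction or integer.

a: (0)·(1/6) + (2)·(1/6) + (9)·(2/3) = 19/3.
b: (-3)·(1/6) + (-1)·(1/6) + (-3)·(2/3) = -8/3.
c: (0)·(1/6) + (3)·(1/6) + (4)·(2/3) = 19/6.
The best pure response is a with expected payoff 19/3.

19/3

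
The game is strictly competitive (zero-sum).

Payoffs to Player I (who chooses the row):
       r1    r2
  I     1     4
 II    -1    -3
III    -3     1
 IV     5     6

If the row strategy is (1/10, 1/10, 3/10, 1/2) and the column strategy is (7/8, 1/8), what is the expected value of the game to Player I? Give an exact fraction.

Against (7/8, 1/8), each row's expected payoff is I: 11/8; II: -5/4; III: -5/2; IV: 41/8.
Taking the (1/10, 1/10, 3/10, 1/2)-weighted average: (1/10)·(11/8) + (1/10)·(-5/4) + (3/10)·(-5/2) + (1/2)·(41/8) = 73/40.

73/40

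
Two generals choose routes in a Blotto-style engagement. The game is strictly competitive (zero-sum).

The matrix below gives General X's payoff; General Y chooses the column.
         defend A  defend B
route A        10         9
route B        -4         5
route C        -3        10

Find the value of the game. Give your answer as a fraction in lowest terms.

127/14

Row route B is strictly dominated by row route C, so General X never plays it.
The remaining 2×2 game on (route A, route C) × (defend A, defend B) has no saddle point. Let General X play route A with probability p; indifference gives 10p − 3(1−p) = 9p + 10(1−p), so p = 13/14.
Similarly General Y's optimal q on defend A is 1/14, and the value is 10·(1/14) + (9)·(13/14) = 127/14.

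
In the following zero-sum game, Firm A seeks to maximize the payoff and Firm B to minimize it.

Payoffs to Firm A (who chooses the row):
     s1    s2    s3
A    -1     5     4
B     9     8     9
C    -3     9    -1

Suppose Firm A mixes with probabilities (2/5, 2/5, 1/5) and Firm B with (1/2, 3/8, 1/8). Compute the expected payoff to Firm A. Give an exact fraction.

91/20

Against (1/2, 3/8, 1/8), each row's expected payoff is A: 15/8; B: 69/8; C: 7/4.
Taking the (2/5, 2/5, 1/5)-weighted average: (2/5)·(15/8) + (2/5)·(69/8) + (1/5)·(7/4) = 91/20.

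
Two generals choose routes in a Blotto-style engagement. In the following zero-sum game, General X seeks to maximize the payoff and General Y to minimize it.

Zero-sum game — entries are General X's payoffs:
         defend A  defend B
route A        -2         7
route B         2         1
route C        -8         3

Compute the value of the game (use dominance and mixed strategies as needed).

Row route C is strictly dominated by row route A, so General X never plays it.
The remaining 2×2 game on (route A, route B) × (defend A, defend B) has no saddle point. Let General X play route A with probability p; indifference gives −2p + 2(1−p) = 7p + (1−p), so p = 1/10.
Similarly General Y's optimal q on defend A is 3/5, and the value is -2·(3/5) + (7)·(2/5) = 8/5.

8/5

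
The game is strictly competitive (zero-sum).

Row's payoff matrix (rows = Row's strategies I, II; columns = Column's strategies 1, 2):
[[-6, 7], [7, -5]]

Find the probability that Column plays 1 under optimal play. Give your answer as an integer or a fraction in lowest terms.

Row minima are -6 and -5, so Row's maximin is -5; column maxima are 7 and 7, so Column's minimax is 7. These differ, so the equilibrium is in mixed strategies.
Let Column play 1 with probability q. Row is indifferent when −6q + 7(1−q) = 7q − 5(1−q), giving q = 12/25.

12/25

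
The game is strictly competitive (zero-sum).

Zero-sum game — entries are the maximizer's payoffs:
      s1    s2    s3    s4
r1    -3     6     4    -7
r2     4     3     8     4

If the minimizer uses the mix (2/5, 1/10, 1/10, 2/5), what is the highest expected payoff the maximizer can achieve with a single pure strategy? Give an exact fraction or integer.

r1: (-3)·(2/5) + (6)·(1/10) + (4)·(1/10) + (-7)·(2/5) = -3.
r2: (4)·(2/5) + (3)·(1/10) + (8)·(1/10) + (4)·(2/5) = 43/10.
The best pure response is r2 with expected payoff 43/10.

43/10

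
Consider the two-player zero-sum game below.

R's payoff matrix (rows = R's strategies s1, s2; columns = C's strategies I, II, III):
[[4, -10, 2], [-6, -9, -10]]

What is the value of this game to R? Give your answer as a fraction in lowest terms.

Column I is strictly dominated by III for C (it gives R more in every row).
The remaining 2×2 game on (s1, s2) × (II, III) has no saddle point. Let R play s1 with probability p; indifference gives −10p − 9(1−p) = 2p − 10(1−p), so p = 1/13.
Similarly C's optimal q on II is 12/13, and the value is -10·(12/13) + (2)·(1/13) = -118/13.

-118/13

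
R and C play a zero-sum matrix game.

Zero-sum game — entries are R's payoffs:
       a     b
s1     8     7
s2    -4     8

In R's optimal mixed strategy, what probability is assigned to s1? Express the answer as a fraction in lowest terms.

Row minima are 7 and -4, so R's maximin is 7; column maxima are 8 and 8, so C's minimax is 8. These differ, so the equilibrium is in mixed strategies.
Let R play s1 with probability p. C is indifferent when 8p − 4(1−p) = 7p + 8(1−p), giving p = 12/13.

12/13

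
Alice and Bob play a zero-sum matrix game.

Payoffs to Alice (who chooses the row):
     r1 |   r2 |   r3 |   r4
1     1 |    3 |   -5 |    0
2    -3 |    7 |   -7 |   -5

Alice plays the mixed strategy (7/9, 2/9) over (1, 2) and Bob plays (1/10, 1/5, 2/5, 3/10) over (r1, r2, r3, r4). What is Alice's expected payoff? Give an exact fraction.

-31/18

Against (1/10, 1/5, 2/5, 3/10), each row's expected payoff is 1: -13/10; 2: -16/5.
Taking the (7/9, 2/9)-weighted average: (7/9)·(-13/10) + (2/9)·(-16/5) = -31/18.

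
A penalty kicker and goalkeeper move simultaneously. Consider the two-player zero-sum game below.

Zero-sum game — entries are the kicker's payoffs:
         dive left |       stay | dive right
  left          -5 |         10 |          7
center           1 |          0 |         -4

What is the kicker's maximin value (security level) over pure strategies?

-4

The worst-case payoff for each row is left: -5, center: -4.
The best of these is -4.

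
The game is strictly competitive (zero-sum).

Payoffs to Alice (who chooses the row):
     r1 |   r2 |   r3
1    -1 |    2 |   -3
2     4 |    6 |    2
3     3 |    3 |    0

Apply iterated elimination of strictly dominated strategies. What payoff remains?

2

Row 1 is strictly dominated by row 2 (4>-1, 6>2, 2>-3); eliminate 1.
Row 3 is strictly dominated by row 2 (4>3, 6>3, 2>0); eliminate 3.
Column r1 is strictly dominated by r3 for Bob (2<4); eliminate r1.
Column r2 is strictly dominated by r3 for Bob (2<6); eliminate r2.
Only (2, r3) remains, with payoff 2.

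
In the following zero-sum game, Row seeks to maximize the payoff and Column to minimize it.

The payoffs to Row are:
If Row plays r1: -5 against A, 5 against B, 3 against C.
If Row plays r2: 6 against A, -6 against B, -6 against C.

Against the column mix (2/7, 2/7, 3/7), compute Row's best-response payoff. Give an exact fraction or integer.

r1: (-5)·(2/7) + (5)·(2/7) + (3)·(3/7) = 9/7.
r2: (6)·(2/7) + (-6)·(2/7) + (-6)·(3/7) = -18/7.
The best pure response is r1 with expected payoff 9/7.

9/7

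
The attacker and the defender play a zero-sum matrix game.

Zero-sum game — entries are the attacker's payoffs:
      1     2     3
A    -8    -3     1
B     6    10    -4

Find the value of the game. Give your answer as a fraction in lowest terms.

Column 2 is strictly dominated by 1 for the defender (it gives the attacker more in every row).
The remaining 2×2 game on (A, B) × (1, 3) has no saddle point. Let the attacker play A with probability p; indifference gives −8p + 6(1−p) = p − 4(1−p), so p = 10/19.
Similarly the defender's optimal q on 1 is 5/19, and the value is -8·(5/19) + (1)·(14/19) = -26/19.

-26/19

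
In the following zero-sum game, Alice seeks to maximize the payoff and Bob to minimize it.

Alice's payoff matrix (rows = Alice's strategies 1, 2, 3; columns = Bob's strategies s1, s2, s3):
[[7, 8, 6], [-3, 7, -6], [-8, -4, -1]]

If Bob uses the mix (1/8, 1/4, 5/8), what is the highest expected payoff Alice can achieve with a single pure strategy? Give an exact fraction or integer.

53/8

1: (7)·(1/8) + (8)·(1/4) + (6)·(5/8) = 53/8.
2: (-3)·(1/8) + (7)·(1/4) + (-6)·(5/8) = -19/8.
3: (-8)·(1/8) + (-4)·(1/4) + (-1)·(5/8) = -21/8.
The best pure response is 1 with expected payoff 53/8.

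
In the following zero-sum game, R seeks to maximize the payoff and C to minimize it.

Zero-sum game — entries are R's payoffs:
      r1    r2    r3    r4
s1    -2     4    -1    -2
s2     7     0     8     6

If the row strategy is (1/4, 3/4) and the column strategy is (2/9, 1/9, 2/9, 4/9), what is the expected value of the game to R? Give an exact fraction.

Against (2/9, 1/9, 2/9, 4/9), each row's expected payoff is s1: -10/9; s2: 6.
Taking the (1/4, 3/4)-weighted average: (1/4)·(-10/9) + (3/4)·(6) = 38/9.

38/9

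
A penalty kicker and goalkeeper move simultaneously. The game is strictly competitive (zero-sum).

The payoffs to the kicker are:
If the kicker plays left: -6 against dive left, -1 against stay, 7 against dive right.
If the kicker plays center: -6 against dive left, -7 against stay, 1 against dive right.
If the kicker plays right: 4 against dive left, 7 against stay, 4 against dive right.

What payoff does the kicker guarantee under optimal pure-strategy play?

4

Row minima: -6, -7, 4 → the kicker's maximin is 4.
Column maxima: 4, 7, 7 → the goalkeeper's minimax is 4.
They coincide at (right, dive left), so the value is 4.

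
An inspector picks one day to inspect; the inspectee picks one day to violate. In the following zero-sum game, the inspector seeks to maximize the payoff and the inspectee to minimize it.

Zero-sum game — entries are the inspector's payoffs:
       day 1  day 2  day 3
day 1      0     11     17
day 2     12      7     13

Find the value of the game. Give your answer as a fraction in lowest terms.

33/4

Column day 3 is strictly dominated by day 2 for the inspectee (it gives the inspector more in every row).
The remaining 2×2 game on (day 1, day 2) × (day 1, day 2) has no saddle point. Let the inspector play day 1 with probability p; indifference gives 12(1−p) = 11p + 7(1−p), so p = 5/16.
Similarly the inspectee's optimal q on day 1 is 1/4, and the value is 0·(1/4) + (11)·(3/4) = 33/4.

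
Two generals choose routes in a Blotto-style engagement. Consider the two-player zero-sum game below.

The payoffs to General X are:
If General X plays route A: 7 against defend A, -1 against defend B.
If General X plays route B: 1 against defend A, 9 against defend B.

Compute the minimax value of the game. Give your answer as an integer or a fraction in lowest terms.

4

Row minima are -1 and 1, so General X's maximin is 1; column maxima are 7 and 9, so General Y's minimax is 7. These differ, so the equilibrium is in mixed strategies.
Let General X play route A with probability p. General Y is indifferent when 7p + (1−p) = −p + 9(1−p), giving p = 1/2.
Let General Y play defend A with probability q. General X is indifferent when 7q − (1−q) = q + 9(1−q), giving q = 5/8.
The value is 7·(5/8) + (-1)·(3/8) = 4.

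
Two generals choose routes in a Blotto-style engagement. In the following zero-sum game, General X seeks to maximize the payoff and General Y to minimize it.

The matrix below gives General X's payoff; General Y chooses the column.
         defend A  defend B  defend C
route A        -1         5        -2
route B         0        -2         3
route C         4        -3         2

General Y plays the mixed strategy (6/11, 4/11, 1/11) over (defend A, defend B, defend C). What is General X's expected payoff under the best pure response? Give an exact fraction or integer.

14/11

route A: (-1)·(6/11) + (5)·(4/11) + (-2)·(1/11) = 12/11.
route B: (0)·(6/11) + (-2)·(4/11) + (3)·(1/11) = -5/11.
route C: (4)·(6/11) + (-3)·(4/11) + (2)·(1/11) = 14/11.
The best pure response is route C with expected payoff 14/11.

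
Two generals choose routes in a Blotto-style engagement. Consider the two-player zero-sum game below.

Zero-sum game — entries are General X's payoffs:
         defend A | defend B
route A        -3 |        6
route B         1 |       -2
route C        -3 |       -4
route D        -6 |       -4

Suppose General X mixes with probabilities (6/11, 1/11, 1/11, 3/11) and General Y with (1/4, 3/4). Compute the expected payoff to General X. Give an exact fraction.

Against (1/4, 3/4), each row's expected payoff is route A: 15/4; route B: -5/4; route C: -15/4; route D: -9/2.
Taking the (6/11, 1/11, 1/11, 3/11)-weighted average: (6/11)·(15/4) + (1/11)·(-5/4) + (1/11)·(-15/4) + (3/11)·(-9/2) = 4/11.

4/11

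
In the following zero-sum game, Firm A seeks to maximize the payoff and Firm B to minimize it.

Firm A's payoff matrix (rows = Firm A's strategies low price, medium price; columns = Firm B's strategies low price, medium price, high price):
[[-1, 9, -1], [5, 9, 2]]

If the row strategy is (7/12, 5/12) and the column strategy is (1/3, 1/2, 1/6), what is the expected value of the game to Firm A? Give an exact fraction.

Against (1/3, 1/2, 1/6), each row's expected payoff is low price: 4; medium price: 13/2.
Taking the (7/12, 5/12)-weighted average: (7/12)·(4) + (5/12)·(13/2) = 121/24.

121/24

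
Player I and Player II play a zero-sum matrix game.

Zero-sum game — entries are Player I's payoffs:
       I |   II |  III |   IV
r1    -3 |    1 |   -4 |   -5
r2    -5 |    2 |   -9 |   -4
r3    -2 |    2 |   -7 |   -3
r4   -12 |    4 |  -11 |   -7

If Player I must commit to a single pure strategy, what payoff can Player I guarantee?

The worst-case payoff for each row is r1: -5, r2: -9, r3: -7, r4: -12.
The best of these is -5.

-5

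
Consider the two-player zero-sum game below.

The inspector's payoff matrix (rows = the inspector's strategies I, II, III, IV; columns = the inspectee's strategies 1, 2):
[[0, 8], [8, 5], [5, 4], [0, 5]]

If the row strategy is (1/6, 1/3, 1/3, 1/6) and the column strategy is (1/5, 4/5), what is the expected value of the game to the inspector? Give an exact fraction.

5

Against (1/5, 4/5), each row's expected payoff is I: 32/5; II: 28/5; III: 21/5; IV: 4.
Taking the (1/6, 1/3, 1/3, 1/6)-weighted average: (1/6)·(32/5) + (1/3)·(28/5) + (1/3)·(21/5) + (1/6)·(4) = 5.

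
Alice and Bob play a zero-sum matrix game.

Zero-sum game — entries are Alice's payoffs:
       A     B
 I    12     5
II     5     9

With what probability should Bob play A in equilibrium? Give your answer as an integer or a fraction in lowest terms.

4/11

Row minima are 5 and 5, so Alice's maximin is 5; column maxima are 12 and 9, so Bob's minimax is 9. These differ, so the equilibrium is in mixed strategies.
Let Bob play A with probability q. Alice is indifferent when 12q + 5(1−q) = 5q + 9(1−q), giving q = 4/11.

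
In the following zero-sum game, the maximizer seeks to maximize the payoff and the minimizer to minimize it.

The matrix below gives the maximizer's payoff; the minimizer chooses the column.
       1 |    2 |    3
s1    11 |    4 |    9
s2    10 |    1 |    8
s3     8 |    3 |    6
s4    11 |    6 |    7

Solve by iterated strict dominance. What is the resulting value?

Column 1 is strictly dominated by 2 for the minimizer (4<11, 1<10, 3<8, 6<11); eliminate 1.
Row s2 is strictly dominated by row s1 (4>1, 9>8); eliminate s2.
Row s3 is strictly dominated by row s1 (4>3, 9>6); eliminate s3.
Column 3 is strictly dominated by 2 for the minimizer (4<9, 6<7); eliminate 3.
Row s1 is strictly dominated by row s4 (6>4); eliminate s1.
Only (s4, 2) remains, with payoff 6.

6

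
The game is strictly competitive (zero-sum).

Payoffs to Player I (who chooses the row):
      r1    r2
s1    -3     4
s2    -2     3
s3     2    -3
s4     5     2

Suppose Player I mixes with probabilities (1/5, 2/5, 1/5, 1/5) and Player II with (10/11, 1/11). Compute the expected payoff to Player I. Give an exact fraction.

9/55

Against (10/11, 1/11), each row's expected payoff is s1: -26/11; s2: -17/11; s3: 17/11; s4: 52/11.
Taking the (1/5, 2/5, 1/5, 1/5)-weighted average: (1/5)·(-26/11) + (2/5)·(-17/11) + (1/5)·(17/11) + (1/5)·(52/11) = 9/55.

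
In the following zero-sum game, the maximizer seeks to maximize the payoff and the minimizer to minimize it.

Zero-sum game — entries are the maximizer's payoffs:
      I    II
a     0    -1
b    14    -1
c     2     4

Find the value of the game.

Row a is strictly dominated by row c, so the maximizer never plays it.
The remaining 2×2 game on (b, c) × (I, II) has no saddle point. Let the maximizer play b with probability p; indifference gives 14p + 2(1−p) = −p + 4(1−p), so p = 2/17.
Similarly the minimizer's optimal q on I is 5/17, and the value is 14·(5/17) + (-1)·(12/17) = 58/17.

58/17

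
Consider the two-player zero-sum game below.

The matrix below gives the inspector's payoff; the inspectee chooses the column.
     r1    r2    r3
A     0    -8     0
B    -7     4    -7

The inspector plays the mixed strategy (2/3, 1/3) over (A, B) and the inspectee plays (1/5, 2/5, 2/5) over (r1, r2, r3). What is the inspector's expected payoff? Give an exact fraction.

-3

Against (1/5, 2/5, 2/5), each row's expected payoff is A: -16/5; B: -13/5.
Taking the (2/3, 1/3)-weighted average: (2/3)·(-16/5) + (1/3)·(-13/5) = -3.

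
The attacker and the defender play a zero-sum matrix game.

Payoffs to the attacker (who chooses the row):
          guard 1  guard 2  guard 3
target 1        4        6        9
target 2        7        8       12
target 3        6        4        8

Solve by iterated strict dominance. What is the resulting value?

7

Row target 1 is strictly dominated by row target 2 (7>4, 8>6, 12>9); eliminate target 1.
Row target 3 is strictly dominated by row target 2 (7>6, 8>4, 12>8); eliminate target 3.
Column guard 3 is strictly dominated by guard 1 for the defender (7<12); eliminate guard 3.
Column guard 2 is strictly dominated by guard 1 for the defender (7<8); eliminate guard 2.
Only (target 2, guard 1) remains, with payoff 7.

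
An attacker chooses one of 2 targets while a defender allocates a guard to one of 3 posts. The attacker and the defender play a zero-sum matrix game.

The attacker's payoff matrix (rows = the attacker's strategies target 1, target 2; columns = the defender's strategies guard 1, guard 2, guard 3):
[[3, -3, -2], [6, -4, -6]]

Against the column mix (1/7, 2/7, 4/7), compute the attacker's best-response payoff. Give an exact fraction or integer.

target 1: (3)·(1/7) + (-3)·(2/7) + (-2)·(4/7) = -11/7.
target 2: (6)·(1/7) + (-4)·(2/7) + (-6)·(4/7) = -26/7.
The best pure response is target 1 with expected payoff -11/7.

-11/7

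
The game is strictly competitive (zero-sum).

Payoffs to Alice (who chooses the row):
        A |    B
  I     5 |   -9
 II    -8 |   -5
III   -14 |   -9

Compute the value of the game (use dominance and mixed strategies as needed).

-97/17

Row III is strictly dominated by row II, so Alice never plays it.
The remaining 2×2 game on (I, II) × (A, B) has no saddle point. Let Alice play I with probability p; indifference gives 5p − 8(1−p) = −9p − 5(1−p), so p = 3/17.
Similarly Bob's optimal q on A is 4/17, and the value is 5·(4/17) + (-9)·(13/17) = -97/17.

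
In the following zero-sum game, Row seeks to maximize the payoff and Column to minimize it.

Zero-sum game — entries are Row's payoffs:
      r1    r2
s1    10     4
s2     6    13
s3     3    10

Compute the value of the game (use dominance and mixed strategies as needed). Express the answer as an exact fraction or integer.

106/13

Row s3 is strictly dominated by row s2, so Row never plays it.
The remaining 2×2 game on (s1, s2) × (r1, r2) has no saddle point. Let Row play s1 with probability p; indifference gives 10p + 6(1−p) = 4p + 13(1−p), so p = 7/13.
Similarly Column's optimal q on r1 is 9/13, and the value is 10·(9/13) + (4)·(4/13) = 106/13.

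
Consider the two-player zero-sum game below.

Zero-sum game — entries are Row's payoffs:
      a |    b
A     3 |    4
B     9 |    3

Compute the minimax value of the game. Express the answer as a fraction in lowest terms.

27/7

Row minima are 3 and 3, so Row's maximin is 3; column maxima are 9 and 4, so Column's minimax is 4. These differ, so the equilibrium is in mixed strategies.
Let Row play A with probability p. Column is indifferent when 3p + 9(1−p) = 4p + 3(1−p), giving p = 6/7.
Let Column play a with probability q. Row is indifferent when 3q + 4(1−q) = 9q + 3(1−q), giving q = 1/7.
The value is 3·(1/7) + (4)·(6/7) = 27/7.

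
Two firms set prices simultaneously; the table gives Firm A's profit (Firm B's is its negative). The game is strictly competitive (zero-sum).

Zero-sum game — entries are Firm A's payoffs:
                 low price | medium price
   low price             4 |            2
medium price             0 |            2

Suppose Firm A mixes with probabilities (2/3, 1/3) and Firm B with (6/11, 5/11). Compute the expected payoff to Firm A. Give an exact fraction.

Against (6/11, 5/11), each row's expected payoff is low price: 34/11; medium price: 10/11.
Taking the (2/3, 1/3)-weighted average: (2/3)·(34/11) + (1/3)·(10/11) = 26/11.

26/11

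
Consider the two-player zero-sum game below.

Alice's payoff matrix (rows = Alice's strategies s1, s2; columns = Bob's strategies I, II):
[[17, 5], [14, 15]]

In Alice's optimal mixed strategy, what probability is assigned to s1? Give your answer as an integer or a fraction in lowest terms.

Row minima are 5 and 14, so Alice's maximin is 14; column maxima are 17 and 15, so Bob's minimax is 15. These differ, so the equilibrium is in mixed strategies.
Let Alice play s1 with probability p. Bob is indifferent when 17p + 14(1−p) = 5p + 15(1−p), giving p = 1/13.

1/13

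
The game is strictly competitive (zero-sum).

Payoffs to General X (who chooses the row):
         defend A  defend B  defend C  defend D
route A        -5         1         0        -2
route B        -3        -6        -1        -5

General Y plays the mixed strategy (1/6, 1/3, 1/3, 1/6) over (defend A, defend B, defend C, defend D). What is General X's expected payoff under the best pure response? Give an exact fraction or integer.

route A: (-5)·(1/6) + (1)·(1/3) + (0)·(1/3) + (-2)·(1/6) = -5/6.
route B: (-3)·(1/6) + (-6)·(1/3) + (-1)·(1/3) + (-5)·(1/6) = -11/3.
The best pure response is route A with expected payoff -5/6.

-5/6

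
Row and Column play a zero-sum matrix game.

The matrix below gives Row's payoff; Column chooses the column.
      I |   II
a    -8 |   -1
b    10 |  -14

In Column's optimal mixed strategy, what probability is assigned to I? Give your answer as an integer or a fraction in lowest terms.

Row minima are -8 and -14, so Row's maximin is -8; column maxima are 10 and -1, so Column's minimax is -1. These differ, so the equilibrium is in mixed strategies.
Let Column play I with probability q. Row is indifferent when −8q − (1−q) = 10q − 14(1−q), giving q = 13/31.

13/31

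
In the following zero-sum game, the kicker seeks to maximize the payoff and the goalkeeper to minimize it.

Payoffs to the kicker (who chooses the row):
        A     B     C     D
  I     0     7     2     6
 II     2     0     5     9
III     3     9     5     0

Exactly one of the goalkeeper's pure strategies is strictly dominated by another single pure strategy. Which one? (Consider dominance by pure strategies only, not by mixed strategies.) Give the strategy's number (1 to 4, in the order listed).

The goalkeeper prefers columns that give the kicker less. Compare C with A: 0 < 2, 2 < 5, 3 < 5.
So A strictly dominates C for the goalkeeper; C is strictly dominated.

3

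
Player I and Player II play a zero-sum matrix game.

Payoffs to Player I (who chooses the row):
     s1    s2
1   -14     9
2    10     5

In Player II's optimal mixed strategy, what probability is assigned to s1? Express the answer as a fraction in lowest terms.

1/7

Row minima are -14 and 5, so Player I's maximin is 5; column maxima are 10 and 9, so Player II's minimax is 9. These differ, so the equilibrium is in mixed strategies.
Let Player II play s1 with probability q. Player I is indifferent when −14q + 9(1−q) = 10q + 5(1−q), giving q = 1/7.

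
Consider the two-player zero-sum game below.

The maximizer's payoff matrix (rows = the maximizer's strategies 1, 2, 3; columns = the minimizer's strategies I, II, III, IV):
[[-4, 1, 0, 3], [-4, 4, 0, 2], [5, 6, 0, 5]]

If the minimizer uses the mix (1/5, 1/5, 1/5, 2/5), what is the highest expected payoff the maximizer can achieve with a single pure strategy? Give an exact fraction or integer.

21/5

1: (-4)·(1/5) + (1)·(1/5) + (0)·(1/5) + (3)·(2/5) = 3/5.
2: (-4)·(1/5) + (4)·(1/5) + (0)·(1/5) + (2)·(2/5) = 4/5.
3: (5)·(1/5) + (6)·(1/5) + (0)·(1/5) + (5)·(2/5) = 21/5.
The best pure response is 3 with expected payoff 21/5.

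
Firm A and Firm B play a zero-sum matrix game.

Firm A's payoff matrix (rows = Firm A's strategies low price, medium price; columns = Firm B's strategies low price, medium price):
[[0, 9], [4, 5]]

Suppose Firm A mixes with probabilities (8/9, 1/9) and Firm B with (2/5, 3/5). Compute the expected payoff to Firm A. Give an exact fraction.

Against (2/5, 3/5), each row's expected payoff is low price: 27/5; medium price: 23/5.
Taking the (8/9, 1/9)-weighted average: (8/9)·(27/5) + (1/9)·(23/5) = 239/45.

239/45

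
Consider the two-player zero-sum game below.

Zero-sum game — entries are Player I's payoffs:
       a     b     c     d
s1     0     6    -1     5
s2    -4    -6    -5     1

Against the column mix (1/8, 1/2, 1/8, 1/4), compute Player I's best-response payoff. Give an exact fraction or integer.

33/8

s1: (0)·(1/8) + (6)·(1/2) + (-1)·(1/8) + (5)·(1/4) = 33/8.
s2: (-4)·(1/8) + (-6)·(1/2) + (-5)·(1/8) + (1)·(1/4) = -31/8.
The best pure response is s1 with expected payoff 33/8.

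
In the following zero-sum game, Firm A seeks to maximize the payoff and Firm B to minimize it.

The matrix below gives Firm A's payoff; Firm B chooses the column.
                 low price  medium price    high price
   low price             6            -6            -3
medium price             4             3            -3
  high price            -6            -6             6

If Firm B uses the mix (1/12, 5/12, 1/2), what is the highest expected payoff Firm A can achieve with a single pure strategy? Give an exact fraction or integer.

1/12

low price: (6)·(1/12) + (-6)·(5/12) + (-3)·(1/2) = -7/2.
medium price: (4)·(1/12) + (3)·(5/12) + (-3)·(1/2) = 1/12.
high price: (-6)·(1/12) + (-6)·(5/12) + (6)·(1/2) = 0.
The best pure response is medium price with expected payoff 1/12.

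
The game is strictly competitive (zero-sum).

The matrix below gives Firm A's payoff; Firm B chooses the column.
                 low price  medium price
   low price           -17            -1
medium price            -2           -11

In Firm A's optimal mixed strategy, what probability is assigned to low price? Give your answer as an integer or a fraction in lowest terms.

Row minima are -17 and -11, so Firm A's maximin is -11; column maxima are -2 and -1, so Firm B's minimax is -2. These differ, so the equilibrium is in mixed strategies.
Let Firm A play low price with probability p. Firm B is indifferent when −17p − 2(1−p) = −p − 11(1−p), giving p = 9/25.

9/25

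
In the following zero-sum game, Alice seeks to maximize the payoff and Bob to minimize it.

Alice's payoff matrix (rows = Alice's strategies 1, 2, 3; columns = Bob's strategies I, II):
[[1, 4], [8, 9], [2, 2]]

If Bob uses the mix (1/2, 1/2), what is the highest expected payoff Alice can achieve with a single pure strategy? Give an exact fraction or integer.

1: (1)·(1/2) + (4)·(1/2) = 5/2.
2: (8)·(1/2) + (9)·(1/2) = 17/2.
3: (2)·(1/2) + (2)·(1/2) = 2.
The best pure response is 2 with expected payoff 17/2.

17/2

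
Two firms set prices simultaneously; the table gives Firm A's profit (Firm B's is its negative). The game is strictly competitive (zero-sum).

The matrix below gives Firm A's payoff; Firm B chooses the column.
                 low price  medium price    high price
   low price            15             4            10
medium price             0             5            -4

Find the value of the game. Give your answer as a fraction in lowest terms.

Column low price is strictly dominated by high price for Firm B (it gives Firm A more in every row).
The remaining 2×2 game on (low price, medium price) × (medium price, high price) has no saddle point. Let Firm A play low price with probability p; indifference gives 4p + 5(1−p) = 10p − 4(1−p), so p = 3/5.
Similarly Firm B's optimal q on medium price is 14/15, and the value is 4·(14/15) + (10)·(1/15) = 22/5.

22/5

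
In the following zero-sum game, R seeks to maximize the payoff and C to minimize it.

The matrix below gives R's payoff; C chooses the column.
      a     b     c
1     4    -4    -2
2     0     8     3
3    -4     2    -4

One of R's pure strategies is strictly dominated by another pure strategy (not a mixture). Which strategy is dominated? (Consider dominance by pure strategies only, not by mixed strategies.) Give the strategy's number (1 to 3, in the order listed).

3

Compare 3 with 2: 0 > -4, 8 > 2, 3 > -4.
So 2 strictly dominates 3 for R; 3 is strictly dominated.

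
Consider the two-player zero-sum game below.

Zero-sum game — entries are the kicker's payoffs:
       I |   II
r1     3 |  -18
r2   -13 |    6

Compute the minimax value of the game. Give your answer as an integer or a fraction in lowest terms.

-27/5

Row minima are -18 and -13, so the kicker's maximin is -13; column maxima are 3 and 6, so the goalkeeper's minimax is 3. These differ, so the equilibrium is in mixed strategies.
Let the kicker play r1 with probability p. The goalkeeper is indifferent when 3p − 13(1−p) = −18p + 6(1−p), giving p = 19/40.
Let the goalkeeper play I with probability q. The kicker is indifferent when 3q − 18(1−q) = −13q + 6(1−q), giving q = 3/5.
The value is 3·(3/5) + (-18)·(2/5) = -27/5.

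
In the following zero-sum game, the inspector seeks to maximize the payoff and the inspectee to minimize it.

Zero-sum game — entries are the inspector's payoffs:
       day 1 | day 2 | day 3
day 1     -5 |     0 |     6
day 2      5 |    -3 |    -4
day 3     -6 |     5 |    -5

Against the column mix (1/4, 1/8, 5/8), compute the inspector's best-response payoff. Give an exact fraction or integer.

day 1: (-5)·(1/4) + (0)·(1/8) + (6)·(5/8) = 5/2.
day 2: (5)·(1/4) + (-3)·(1/8) + (-4)·(5/8) = -13/8.
day 3: (-6)·(1/4) + (5)·(1/8) + (-5)·(5/8) = -4.
The best pure response is day 1 with expected payoff 5/2.

5/2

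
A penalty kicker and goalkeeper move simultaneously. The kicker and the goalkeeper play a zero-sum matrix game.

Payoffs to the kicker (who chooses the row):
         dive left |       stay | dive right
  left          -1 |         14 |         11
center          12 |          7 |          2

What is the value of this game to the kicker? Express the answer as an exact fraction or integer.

67/11

Column stay is strictly dominated by dive right for the goalkeeper (it gives the kicker more in every row).
The remaining 2×2 game on (left, center) × (dive left, dive right) has no saddle point. Let the kicker play left with probability p; indifference gives −p + 12(1−p) = 11p + 2(1−p), so p = 5/11.
Similarly the goalkeeper's optimal q on dive left is 9/22, and the value is -1·(9/22) + (11)·(13/22) = 67/11.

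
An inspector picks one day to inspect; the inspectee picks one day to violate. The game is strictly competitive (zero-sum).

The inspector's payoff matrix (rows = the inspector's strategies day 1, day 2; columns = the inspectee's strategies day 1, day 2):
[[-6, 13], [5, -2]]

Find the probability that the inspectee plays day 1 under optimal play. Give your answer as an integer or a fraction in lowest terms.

15/26

Row minima are -6 and -2, so the inspector's maximin is -2; column maxima are 5 and 13, so the inspectee's minimax is 5. These differ, so the equilibrium is in mixed strategies.
Let the inspectee play day 1 with probability q. The inspector is indifferent when −6q + 13(1−q) = 5q − 2(1−q), giving q = 15/26.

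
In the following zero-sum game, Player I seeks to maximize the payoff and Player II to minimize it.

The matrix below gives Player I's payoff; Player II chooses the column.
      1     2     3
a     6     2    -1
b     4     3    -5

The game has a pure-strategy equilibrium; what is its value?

Row minima: -1, -5 → Player I's maximin is -1.
Column maxima: 6, 3, -1 → Player II's minimax is -1.
They coincide at (a, 3), so the value is -1.

-1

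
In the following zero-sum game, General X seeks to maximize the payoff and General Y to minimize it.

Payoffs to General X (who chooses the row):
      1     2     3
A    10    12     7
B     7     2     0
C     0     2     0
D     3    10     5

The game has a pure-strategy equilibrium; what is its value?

Row minima: 7, 0, 0, 3 → General X's maximin is 7.
Column maxima: 10, 12, 7 → General Y's minimax is 7.
They coincide at (A, 3), so the value is 7.

7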